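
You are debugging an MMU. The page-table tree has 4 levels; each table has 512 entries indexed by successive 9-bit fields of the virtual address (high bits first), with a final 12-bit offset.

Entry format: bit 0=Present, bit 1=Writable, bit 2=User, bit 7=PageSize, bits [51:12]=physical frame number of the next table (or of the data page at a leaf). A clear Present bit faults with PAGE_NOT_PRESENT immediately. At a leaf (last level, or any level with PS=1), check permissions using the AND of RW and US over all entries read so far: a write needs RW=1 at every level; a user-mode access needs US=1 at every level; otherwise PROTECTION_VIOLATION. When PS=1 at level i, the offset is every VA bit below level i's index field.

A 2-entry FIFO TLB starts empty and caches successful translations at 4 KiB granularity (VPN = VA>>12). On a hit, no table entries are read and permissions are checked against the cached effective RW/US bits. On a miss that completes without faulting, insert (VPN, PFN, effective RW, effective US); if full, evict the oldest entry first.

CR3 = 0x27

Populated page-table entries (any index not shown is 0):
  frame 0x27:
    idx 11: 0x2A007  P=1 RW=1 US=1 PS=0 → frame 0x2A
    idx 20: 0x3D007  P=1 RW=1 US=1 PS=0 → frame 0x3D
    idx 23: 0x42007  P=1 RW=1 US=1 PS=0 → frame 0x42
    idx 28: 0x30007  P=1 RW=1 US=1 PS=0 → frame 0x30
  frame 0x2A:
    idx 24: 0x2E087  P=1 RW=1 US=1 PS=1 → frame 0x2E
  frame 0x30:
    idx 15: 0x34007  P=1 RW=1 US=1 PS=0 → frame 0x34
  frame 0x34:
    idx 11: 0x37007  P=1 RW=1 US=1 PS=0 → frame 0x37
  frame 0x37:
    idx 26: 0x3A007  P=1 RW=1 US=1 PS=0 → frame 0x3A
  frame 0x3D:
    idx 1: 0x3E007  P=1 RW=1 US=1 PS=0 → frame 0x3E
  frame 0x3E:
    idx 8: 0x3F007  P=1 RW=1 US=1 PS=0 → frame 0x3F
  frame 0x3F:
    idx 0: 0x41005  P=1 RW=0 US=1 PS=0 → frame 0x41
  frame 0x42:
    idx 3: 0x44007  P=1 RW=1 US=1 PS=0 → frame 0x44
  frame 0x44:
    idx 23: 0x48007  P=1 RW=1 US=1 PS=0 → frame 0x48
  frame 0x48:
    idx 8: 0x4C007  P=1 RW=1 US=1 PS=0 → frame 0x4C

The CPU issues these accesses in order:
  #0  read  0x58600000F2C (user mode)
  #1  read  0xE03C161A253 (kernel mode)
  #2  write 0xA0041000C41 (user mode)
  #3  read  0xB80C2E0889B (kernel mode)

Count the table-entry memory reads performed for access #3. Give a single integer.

Walk each access:
#0 VA=0x58600000F2C (r,user):
  [0] read 0x27 idx=11: raw=0x2A007 flags P=1 W=1 U=1 S=0
  [1] read 0x2A idx=24: raw=0x2E087 flags P=1 W=1 U=1 S=1
  ✓ 0x2EF2C (huge @L1)  — 2 lookups
#1 VA=0xE03C161A253 (r,kernel):
  [0] read 0x27 idx=28: raw=0x30007 flags P=1 W=1 U=1 S=0
  [1] read 0x30 idx=15: raw=0x34007 flags P=1 W=1 U=1 S=0
  [2] read 0x34 idx=11: raw=0x37007 flags P=1 W=1 U=1 S=0
  [3] read 0x37 idx=26: raw=0x3A007 flags P=1 W=1 U=1 S=0
  ✓ 0x3A253  — 4 lookups
#2 VA=0xA0041000C41 (w,user):
  [0] read 0x27 idx=20: raw=0x3D007 flags P=1 W=1 U=1 S=0
  [1] read 0x3D idx=1: raw=0x3E007 flags P=1 W=1 U=1 S=0
  [2] read 0x3E idx=8: raw=0x3F007 flags P=1 W=1 U=1 S=0
  [3] read 0x3F idx=0: raw=0x41005 flags P=1 W=0 U=1 S=0
  → PROTECTION_VIOLATION  (4 entries read)
#3 VA=0xB80C2E0889B (r,kernel):
  [0] read 0x27 idx=23: raw=0x42007 flags P=1 W=1 U=1 S=0
  [1] read 0x42 idx=3: raw=0x44007 flags P=1 W=1 U=1 S=0
  [2] read 0x44 idx=23: raw=0x48007 flags P=1 W=1 U=1 S=0
  [3] read 0x48 idx=8: raw=0x4C007 flags P=1 W=1 U=1 S=0
  ✓ 0x4C89B  — 4 lookups

Entries read for #3: 4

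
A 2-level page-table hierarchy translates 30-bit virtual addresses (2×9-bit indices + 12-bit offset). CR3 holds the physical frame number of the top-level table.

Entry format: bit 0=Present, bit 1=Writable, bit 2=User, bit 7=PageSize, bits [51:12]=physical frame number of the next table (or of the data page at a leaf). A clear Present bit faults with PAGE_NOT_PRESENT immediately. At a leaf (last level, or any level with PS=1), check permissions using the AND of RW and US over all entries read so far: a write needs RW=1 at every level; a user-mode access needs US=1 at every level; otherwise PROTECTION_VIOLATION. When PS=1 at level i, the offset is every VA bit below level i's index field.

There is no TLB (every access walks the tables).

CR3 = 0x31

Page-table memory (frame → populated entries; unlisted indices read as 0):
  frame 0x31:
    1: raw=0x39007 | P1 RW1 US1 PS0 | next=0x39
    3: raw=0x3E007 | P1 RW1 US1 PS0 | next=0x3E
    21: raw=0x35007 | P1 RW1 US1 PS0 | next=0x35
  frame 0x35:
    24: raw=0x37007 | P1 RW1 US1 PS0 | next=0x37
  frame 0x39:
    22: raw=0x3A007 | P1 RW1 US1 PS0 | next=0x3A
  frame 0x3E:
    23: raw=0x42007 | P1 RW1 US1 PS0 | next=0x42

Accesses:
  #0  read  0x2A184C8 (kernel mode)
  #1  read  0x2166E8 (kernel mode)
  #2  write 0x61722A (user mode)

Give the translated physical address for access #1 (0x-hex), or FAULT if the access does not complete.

Trace:
#0 VA=0x2A184C8 (r,kernel):
  L0 @0x31[21] → 0x35007  P=1,RW=1,US=1,PS=0
  L1 @0x35[24] → 0x37007  P=1,RW=1,US=1,PS=0
  ✓ 0x374C8  — 2 lookups
#1 VA=0x2166E8 (r,kernel):
  L0 @0x31[1] → 0x39007  P=1,RW=1,US=1,PS=0
  L1 @0x39[22] → 0x3A007  P=1,RW=1,US=1,PS=0
  ✓ 0x3A6E8  — 2 lookups
#2 VA=0x61722A (w,user):
  L0 @0x31[3] → 0x3E007  P=1,RW=1,US=1,PS=0
  L1 @0x3E[23] → 0x42007  P=1,RW=1,US=1,PS=0
  ✓ 0x4222A  — 2 lookups

Access #1 PA: 0x3A6E8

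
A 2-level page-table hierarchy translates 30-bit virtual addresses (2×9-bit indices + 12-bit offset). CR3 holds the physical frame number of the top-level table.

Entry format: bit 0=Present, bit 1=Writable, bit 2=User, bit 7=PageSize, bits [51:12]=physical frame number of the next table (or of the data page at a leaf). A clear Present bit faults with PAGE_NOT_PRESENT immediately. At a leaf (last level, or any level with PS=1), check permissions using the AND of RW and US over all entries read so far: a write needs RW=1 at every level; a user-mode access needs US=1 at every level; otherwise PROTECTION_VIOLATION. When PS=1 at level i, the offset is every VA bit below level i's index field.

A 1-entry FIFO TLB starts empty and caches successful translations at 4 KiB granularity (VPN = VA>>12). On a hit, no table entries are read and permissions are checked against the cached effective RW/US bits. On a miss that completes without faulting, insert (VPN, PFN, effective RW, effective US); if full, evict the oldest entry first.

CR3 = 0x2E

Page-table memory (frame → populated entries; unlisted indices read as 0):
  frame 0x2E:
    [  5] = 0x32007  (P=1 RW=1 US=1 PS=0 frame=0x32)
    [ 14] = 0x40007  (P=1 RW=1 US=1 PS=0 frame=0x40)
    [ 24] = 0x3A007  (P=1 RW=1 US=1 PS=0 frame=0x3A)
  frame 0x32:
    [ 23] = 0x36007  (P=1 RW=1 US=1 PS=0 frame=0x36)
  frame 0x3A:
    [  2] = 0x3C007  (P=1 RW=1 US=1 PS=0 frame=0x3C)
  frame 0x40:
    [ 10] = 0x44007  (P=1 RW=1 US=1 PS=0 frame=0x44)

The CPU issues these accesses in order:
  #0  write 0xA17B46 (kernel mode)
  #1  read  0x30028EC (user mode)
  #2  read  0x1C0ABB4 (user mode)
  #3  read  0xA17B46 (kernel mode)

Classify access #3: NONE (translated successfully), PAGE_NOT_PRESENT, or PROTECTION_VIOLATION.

Trace:
#0 VA=0xA17B46 (w,kernel):
  L0 @0x2E[5] → 0x32007  P=1,RW=1,US=1,PS=0
  L1 @0x32[23] → 0x36007  P=1,RW=1,US=1,PS=0
  ⇒ phys 0x36B46  [2 reads]
#1 VA=0x30028EC (r,user):
  L0 @0x2E[24] → 0x3A007  P=1,RW=1,US=1,PS=0
  L1 @0x3A[2] → 0x3C007  P=1,RW=1,US=1,PS=0
  ⇒ phys 0x3C8EC  [2 reads]
#2 VA=0x1C0ABB4 (r,user):
  L0 @0x2E[14] → 0x40007  P=1,RW=1,US=1,PS=0
  L1 @0x40[10] → 0x44007  P=1,RW=1,US=1,PS=0
  ⇒ phys 0x44BB4  [2 reads]
#3 VA=0xA17B46 (r,kernel):
  L0 @0x2E[5] → 0x32007  P=1,RW=1,US=1,PS=0
  L1 @0x32[23] → 0x36007  P=1,RW=1,US=1,PS=0
  ⇒ phys 0x36B46  [2 reads]

Access #3 fault: NONE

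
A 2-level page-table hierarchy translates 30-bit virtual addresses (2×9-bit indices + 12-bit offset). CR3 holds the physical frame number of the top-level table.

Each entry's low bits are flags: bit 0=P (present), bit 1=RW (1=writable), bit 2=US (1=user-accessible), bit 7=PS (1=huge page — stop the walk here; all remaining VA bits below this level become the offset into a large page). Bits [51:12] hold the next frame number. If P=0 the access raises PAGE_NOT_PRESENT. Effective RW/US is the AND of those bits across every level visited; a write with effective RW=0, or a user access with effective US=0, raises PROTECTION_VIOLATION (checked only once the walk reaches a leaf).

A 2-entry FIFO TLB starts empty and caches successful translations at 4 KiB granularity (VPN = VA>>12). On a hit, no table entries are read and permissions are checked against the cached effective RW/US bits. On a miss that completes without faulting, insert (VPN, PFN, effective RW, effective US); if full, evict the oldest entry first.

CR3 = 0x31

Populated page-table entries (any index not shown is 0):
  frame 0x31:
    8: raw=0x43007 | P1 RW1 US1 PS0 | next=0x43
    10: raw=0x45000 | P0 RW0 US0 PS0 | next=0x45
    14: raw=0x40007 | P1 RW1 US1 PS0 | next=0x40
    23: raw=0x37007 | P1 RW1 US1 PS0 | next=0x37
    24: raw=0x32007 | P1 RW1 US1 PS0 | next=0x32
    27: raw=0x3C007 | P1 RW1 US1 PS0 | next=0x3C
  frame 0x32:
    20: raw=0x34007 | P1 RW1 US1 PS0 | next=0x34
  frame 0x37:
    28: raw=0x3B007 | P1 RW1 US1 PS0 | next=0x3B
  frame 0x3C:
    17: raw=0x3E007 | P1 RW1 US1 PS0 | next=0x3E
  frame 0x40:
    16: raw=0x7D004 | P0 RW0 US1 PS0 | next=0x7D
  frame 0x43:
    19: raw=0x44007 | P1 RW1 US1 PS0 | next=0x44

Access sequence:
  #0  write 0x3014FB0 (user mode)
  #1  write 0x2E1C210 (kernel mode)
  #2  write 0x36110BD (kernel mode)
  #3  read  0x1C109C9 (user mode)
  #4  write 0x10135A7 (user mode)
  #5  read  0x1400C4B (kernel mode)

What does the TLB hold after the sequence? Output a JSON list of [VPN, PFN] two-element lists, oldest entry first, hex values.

Walk each access:
#0 VA=0x3014FB0 (w,user):
  L0: frame=0x31 idx=24 entry=0x32007 [P=1 RW=1 US=1 PS=0]
  L1: frame=0x32 idx=20 entry=0x34007 [P=1 RW=1 US=1 PS=0]
  → PA=0x34FB0  (2 entries read)
#1 VA=0x2E1C210 (w,kernel):
  L0: frame=0x31 idx=23 entry=0x37007 [P=1 RW=1 US=1 PS=0]
  L1: frame=0x37 idx=28 entry=0x3B007 [P=1 RW=1 US=1 PS=0]
  → PA=0x3B210  (2 entries read)
#2 VA=0x36110BD (w,kernel):
  L0: frame=0x31 idx=27 entry=0x3C007 [P=1 RW=1 US=1 PS=0]
  L1: frame=0x3C idx=17 entry=0x3E007 [P=1 RW=1 US=1 PS=0]
  → PA=0x3E0BD  (2 entries read)
#3 VA=0x1C109C9 (r,user):
  L0: frame=0x31 idx=14 entry=0x40007 [P=1 RW=1 US=1 PS=0]
  L1: frame=0x40 idx=16 entry=0x7D004 [P=0 RW=0 US=1 PS=0]
  → PAGE_NOT_PRESENT  (2 entries read)
#4 VA=0x10135A7 (w,user):
  L0: frame=0x31 idx=8 entry=0x43007 [P=1 RW=1 US=1 PS=0]
  L1: frame=0x43 idx=19 entry=0x44007 [P=1 RW=1 US=1 PS=0]
  → PA=0x445A7  (2 entries read)
#5 VA=0x1400C4B (r,kernel):
  L0: frame=0x31 idx=10 entry=0x45000 [P=0 RW=0 US=0 PS=0]
  → PAGE_NOT_PRESENT  (1 entries read)

TLB: [["0x3611", "0x3E"], ["0x1013", "0x44"]]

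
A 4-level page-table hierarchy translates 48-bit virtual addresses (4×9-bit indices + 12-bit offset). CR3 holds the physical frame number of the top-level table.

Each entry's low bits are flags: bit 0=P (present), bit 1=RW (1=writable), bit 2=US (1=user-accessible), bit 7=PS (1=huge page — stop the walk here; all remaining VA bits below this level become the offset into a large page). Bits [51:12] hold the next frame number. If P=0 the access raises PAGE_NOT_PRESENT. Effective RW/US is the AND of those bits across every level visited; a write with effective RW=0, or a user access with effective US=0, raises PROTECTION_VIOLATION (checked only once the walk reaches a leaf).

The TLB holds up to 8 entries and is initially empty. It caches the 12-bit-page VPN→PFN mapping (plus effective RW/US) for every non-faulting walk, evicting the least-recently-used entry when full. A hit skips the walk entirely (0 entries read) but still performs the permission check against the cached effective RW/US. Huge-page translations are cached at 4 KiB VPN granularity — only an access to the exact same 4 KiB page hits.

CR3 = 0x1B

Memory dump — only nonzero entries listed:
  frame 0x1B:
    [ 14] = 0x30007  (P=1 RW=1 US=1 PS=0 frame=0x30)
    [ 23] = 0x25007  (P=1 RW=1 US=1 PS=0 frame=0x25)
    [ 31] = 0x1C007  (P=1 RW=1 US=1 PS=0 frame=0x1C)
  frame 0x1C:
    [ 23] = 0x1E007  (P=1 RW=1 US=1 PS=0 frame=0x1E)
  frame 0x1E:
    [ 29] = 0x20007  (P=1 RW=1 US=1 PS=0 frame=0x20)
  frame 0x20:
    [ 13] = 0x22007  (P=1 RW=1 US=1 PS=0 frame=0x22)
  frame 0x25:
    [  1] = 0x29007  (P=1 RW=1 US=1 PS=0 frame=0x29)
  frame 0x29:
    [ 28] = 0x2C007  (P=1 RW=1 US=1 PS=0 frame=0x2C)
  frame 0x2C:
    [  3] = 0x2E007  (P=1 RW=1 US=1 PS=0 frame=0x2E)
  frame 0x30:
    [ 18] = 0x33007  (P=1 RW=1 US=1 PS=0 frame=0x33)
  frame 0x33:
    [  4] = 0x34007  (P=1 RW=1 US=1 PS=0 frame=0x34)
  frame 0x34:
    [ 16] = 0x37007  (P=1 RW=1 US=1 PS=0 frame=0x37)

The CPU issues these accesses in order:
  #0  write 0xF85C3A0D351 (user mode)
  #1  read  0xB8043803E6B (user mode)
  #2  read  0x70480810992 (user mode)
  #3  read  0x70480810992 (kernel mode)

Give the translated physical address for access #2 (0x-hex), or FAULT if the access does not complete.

Per-access translation:
#0 VA=0xF85C3A0D351 (w,user):
  [0] read 0x1B idx=31: raw=0x1C007 flags P=1 W=1 U=1 S=0
  [1] read 0x1C idx=23: raw=0x1E007 flags P=1 W=1 U=1 S=0
  [2] read 0x1E idx=29: raw=0x20007 flags P=1 W=1 U=1 S=0
  [3] read 0x20 idx=13: raw=0x22007 flags P=1 W=1 U=1 S=0
  ⇒ phys 0x22351  [4 reads]
#1 VA=0xB8043803E6B (r,user):
  [0] read 0x1B idx=23: raw=0x25007 flags P=1 W=1 U=1 S=0
  [1] read 0x25 idx=1: raw=0x29007 flags P=1 W=1 U=1 S=0
  [2] read 0x29 idx=28: raw=0x2C007 flags P=1 W=1 U=1 S=0
  [3] read 0x2C idx=3: raw=0x2E007 flags P=1 W=1 U=1 S=0
  ⇒ phys 0x2EE6B  [4 reads]
#2 VA=0x70480810992 (r,user):
  [0] read 0x1B idx=14: raw=0x30007 flags P=1 W=1 U=1 S=0
  [1] read 0x30 idx=18: raw=0x33007 flags P=1 W=1 U=1 S=0
  [2] read 0x33 idx=4: raw=0x34007 flags P=1 W=1 U=1 S=0
  [3] read 0x34 idx=16: raw=0x37007 flags P=1 W=1 U=1 S=0
  ⇒ phys 0x37992  [4 reads]
#3 VA=0x70480810992 (r,kernel):
  TLB hit vpn=0x70480810 → PA=0x37992

Access #2 PA: 0x37992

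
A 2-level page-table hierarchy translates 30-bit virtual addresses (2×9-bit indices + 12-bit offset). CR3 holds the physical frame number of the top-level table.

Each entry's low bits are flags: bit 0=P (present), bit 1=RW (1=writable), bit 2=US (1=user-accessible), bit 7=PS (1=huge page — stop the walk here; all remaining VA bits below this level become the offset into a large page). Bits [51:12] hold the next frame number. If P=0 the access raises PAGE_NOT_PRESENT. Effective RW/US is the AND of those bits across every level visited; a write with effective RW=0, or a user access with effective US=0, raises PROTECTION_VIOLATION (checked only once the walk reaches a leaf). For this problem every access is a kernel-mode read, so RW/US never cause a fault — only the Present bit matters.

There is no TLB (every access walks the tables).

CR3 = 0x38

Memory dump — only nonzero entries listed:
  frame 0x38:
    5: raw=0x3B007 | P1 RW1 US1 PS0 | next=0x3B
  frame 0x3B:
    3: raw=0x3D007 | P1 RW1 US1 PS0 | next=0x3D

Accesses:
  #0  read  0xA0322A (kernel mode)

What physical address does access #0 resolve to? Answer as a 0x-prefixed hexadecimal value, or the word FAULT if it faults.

Trace:
#0 VA=0xA0322A (r,kernel):
  L0 @0x38[5] → 0x3B007  P=1,RW=1,US=1,PS=0
  L1 @0x3B[3] → 0x3D007  P=1,RW=1,US=1,PS=0
  → PA=0x3D22A  (2 entries read)

Access #0 PA: 0x3D22A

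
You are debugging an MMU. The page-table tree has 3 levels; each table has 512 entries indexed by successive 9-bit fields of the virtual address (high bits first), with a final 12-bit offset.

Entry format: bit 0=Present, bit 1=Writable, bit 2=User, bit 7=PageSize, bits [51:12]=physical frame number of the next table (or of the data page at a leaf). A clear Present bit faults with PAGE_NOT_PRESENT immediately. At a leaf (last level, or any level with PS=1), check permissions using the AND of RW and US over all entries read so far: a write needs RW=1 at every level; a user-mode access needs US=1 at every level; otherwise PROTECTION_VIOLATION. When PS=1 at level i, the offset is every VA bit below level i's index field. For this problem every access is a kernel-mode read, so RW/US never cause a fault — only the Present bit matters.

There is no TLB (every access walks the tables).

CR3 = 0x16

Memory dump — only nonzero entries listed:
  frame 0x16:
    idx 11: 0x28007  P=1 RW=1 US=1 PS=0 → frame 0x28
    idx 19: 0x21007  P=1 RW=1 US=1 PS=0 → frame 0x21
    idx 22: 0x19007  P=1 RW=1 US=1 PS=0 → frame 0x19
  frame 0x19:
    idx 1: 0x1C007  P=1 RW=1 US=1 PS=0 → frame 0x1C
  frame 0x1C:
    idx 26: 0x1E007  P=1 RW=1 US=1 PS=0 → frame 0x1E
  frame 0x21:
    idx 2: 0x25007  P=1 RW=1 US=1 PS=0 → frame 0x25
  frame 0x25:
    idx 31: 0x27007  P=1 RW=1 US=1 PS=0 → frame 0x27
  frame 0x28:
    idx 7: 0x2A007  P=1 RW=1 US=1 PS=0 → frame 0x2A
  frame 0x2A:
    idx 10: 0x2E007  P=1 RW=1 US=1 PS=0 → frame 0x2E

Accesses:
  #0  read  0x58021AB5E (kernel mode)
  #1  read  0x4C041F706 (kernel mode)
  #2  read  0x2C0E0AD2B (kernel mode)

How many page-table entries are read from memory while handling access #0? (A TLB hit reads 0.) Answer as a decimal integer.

Per-access translation:
#0 VA=0x58021AB5E (r,kernel):
  [0] read 0x16 idx=22: raw=0x19007 flags P=1 W=1 U=1 S=0
  [1] read 0x19 idx=1: raw=0x1C007 flags P=1 W=1 U=1 S=0
  [2] read 0x1C idx=26: raw=0x1E007 flags P=1 W=1 U=1 S=0
  ⇒ phys 0x1EB5E  [3 reads]
#1 VA=0x4C041F706 (r,kernel):
  [0] read 0x16 idx=19: raw=0x21007 flags P=1 W=1 U=1 S=0
  [1] read 0x21 idx=2: raw=0x25007 flags P=1 W=1 U=1 S=0
  [2] read 0x25 idx=31: raw=0x27007 flags P=1 W=1 U=1 S=0
  ⇒ phys 0x27706  [3 reads]
#2 VA=0x2C0E0AD2B (r,kernel):
  [0] read 0x16 idx=11: raw=0x28007 flags P=1 W=1 U=1 S=0
  [1] read 0x28 idx=7: raw=0x2A007 flags P=1 W=1 U=1 S=0
  [2] read 0x2A idx=10: raw=0x2E007 flags P=1 W=1 U=1 S=0
  ⇒ phys 0x2ED2B  [3 reads]

Entries read for #0: 3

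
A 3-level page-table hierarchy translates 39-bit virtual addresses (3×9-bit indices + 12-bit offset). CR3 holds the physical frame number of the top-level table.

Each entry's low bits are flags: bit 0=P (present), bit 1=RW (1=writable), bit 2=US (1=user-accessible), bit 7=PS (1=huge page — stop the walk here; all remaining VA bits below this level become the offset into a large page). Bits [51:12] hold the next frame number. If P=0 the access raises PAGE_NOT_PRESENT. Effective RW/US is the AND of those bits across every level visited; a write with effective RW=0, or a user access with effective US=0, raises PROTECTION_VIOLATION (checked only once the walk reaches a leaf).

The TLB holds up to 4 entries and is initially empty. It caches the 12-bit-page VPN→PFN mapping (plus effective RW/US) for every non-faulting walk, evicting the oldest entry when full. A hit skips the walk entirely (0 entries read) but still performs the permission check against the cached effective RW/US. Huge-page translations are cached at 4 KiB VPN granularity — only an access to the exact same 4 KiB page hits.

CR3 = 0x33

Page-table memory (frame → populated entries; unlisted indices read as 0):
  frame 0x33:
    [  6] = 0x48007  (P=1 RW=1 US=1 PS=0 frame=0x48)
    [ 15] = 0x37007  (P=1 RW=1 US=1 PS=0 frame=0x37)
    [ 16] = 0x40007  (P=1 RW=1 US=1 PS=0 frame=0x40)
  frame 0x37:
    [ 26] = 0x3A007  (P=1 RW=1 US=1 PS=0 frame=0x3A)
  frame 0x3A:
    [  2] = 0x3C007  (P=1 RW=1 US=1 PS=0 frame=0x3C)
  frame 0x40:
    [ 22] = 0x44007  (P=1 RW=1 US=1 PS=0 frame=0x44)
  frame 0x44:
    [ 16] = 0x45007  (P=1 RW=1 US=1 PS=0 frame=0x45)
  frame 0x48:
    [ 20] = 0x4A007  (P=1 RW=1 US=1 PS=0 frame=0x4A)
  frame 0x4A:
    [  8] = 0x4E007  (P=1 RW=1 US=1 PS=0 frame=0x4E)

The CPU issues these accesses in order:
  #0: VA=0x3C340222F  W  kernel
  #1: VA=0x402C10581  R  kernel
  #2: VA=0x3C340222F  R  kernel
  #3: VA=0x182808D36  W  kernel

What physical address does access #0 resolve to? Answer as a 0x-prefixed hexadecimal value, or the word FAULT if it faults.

Per-access translation:
#0 VA=0x3C340222F (w,kernel):
  [0] read 0x33 idx=15: raw=0x37007 flags P=1 W=1 U=1 S=0
  [1] read 0x37 idx=26: raw=0x3A007 flags P=1 W=1 U=1 S=0
  [2] read 0x3A idx=2: raw=0x3C007 flags P=1 W=1 U=1 S=0
  ✓ 0x3C22F  — 3 lookups
#1 VA=0x402C10581 (r,kernel):
  [0] read 0x33 idx=16: raw=0x40007 flags P=1 W=1 U=1 S=0
  [1] read 0x40 idx=22: raw=0x44007 flags P=1 W=1 U=1 S=0
  [2] read 0x44 idx=16: raw=0x45007 flags P=1 W=1 U=1 S=0
  ✓ 0x45581  — 3 lookups
#2 VA=0x3C340222F (r,kernel):
  TLB hit vpn=0x3C3402 → PA=0x3C22F
#3 VA=0x182808D36 (w,kernel):
  [0] read 0x33 idx=6: raw=0x48007 flags P=1 W=1 U=1 S=0
  [1] read 0x48 idx=20: raw=0x4A007 flags P=1 W=1 U=1 S=0
  [2] read 0x4A idx=8: raw=0x4E007 flags P=1 W=1 U=1 S=0
  ✓ 0x4ED36  — 3 lookups

Access #0 PA: 0x3C22F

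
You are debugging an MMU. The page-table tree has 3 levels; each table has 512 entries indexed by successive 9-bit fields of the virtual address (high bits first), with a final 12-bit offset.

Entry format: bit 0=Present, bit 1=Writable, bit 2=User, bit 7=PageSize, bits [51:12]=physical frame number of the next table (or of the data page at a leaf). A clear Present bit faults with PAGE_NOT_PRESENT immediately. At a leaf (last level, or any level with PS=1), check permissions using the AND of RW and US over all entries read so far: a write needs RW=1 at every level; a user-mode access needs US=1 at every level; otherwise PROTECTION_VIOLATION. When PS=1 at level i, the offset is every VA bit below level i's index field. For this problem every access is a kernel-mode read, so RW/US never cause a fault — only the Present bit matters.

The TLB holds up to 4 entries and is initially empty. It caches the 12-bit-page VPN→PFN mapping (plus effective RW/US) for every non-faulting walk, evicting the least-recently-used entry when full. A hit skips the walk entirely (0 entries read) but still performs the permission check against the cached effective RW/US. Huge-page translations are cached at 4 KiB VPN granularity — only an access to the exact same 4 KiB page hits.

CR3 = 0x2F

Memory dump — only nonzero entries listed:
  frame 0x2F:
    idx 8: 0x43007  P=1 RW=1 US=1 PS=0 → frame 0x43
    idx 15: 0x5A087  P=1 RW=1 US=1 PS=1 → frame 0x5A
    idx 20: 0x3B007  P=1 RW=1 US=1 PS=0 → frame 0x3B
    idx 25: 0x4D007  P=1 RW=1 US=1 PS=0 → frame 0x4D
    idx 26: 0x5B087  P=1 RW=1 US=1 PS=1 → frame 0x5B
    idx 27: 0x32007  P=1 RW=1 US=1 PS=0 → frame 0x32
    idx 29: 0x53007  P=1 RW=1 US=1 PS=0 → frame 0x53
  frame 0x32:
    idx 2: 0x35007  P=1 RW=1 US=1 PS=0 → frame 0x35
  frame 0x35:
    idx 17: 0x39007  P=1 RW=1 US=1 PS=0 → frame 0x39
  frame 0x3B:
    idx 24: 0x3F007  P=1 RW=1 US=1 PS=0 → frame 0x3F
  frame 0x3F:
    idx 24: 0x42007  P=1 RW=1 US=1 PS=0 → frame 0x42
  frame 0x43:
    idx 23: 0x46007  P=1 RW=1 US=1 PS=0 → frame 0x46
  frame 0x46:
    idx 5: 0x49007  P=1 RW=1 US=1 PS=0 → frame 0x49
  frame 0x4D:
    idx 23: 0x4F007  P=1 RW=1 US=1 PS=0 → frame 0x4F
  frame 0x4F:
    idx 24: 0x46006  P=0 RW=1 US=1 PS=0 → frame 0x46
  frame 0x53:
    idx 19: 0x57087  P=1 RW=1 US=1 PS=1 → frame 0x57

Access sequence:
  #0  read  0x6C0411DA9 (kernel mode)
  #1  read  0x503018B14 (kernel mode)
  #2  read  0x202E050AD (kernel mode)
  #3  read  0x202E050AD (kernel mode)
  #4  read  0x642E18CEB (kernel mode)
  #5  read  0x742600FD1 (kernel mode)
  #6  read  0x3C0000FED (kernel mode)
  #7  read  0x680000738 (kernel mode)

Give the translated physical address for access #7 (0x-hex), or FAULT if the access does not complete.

Per-access translation:
#0 VA=0x6C0411DA9 (r,kernel):
  L0 @0x2F[27] → 0x32007  P=1,RW=1,US=1,PS=0
  L1 @0x32[2] → 0x35007  P=1,RW=1,US=1,PS=0
  L2 @0x35[17] → 0x39007  P=1,RW=1,US=1,PS=0
  ✓ 0x39DA9  — 3 lookups
#1 VA=0x503018B14 (r,kernel):
  L0 @0x2F[20] → 0x3B007  P=1,RW=1,US=1,PS=0
  L1 @0x3B[24] → 0x3F007  P=1,RW=1,US=1,PS=0
  L2 @0x3F[24] → 0x42007  P=1,RW=1,US=1,PS=0
  ✓ 0x42B14  — 3 lookups
#2 VA=0x202E050AD (r,kernel):
  L0 @0x2F[8] → 0x43007  P=1,RW=1,US=1,PS=0
  L1 @0x43[23] → 0x46007  P=1,RW=1,US=1,PS=0
  L2 @0x46[5] → 0x49007  P=1,RW=1,US=1,PS=0
  ✓ 0x490AD  — 3 lookups
#3 VA=0x202E050AD (r,kernel):
  TLB hit vpn=0x202E05 → PA=0x490AD
#4 VA=0x642E18CEB (r,kernel):
  L0 @0x2F[25] → 0x4D007  P=1,RW=1,US=1,PS=0
  L1 @0x4D[23] → 0x4F007  P=1,RW=1,US=1,PS=0
  L2 @0x4F[24] → 0x46006  P=0,RW=1,US=1,PS=0
  ✗ PAGE_NOT_PRESENT  [3 reads]
#5 VA=0x742600FD1 (r,kernel):
  L0 @0x2F[29] → 0x53007  P=1,RW=1,US=1,PS=0
  L1 @0x53[19] → 0x57087  P=1,RW=1,US=1,PS=1
  ✓ 0x57FD1 (huge @L1)  — 2 lookups
#6 VA=0x3C0000FED (r,kernel):
  L0 @0x2F[15] → 0x5A087  P=1,RW=1,US=1,PS=1
  ✓ 0x5AFED (huge @L0)  — 1 lookups
#7 VA=0x680000738 (r,kernel):
  L0 @0x2F[26] → 0x5B087  P=1,RW=1,US=1,PS=1
  ✓ 0x5B738 (huge @L0)  — 1 lookups

Access #7 PA: 0x5B738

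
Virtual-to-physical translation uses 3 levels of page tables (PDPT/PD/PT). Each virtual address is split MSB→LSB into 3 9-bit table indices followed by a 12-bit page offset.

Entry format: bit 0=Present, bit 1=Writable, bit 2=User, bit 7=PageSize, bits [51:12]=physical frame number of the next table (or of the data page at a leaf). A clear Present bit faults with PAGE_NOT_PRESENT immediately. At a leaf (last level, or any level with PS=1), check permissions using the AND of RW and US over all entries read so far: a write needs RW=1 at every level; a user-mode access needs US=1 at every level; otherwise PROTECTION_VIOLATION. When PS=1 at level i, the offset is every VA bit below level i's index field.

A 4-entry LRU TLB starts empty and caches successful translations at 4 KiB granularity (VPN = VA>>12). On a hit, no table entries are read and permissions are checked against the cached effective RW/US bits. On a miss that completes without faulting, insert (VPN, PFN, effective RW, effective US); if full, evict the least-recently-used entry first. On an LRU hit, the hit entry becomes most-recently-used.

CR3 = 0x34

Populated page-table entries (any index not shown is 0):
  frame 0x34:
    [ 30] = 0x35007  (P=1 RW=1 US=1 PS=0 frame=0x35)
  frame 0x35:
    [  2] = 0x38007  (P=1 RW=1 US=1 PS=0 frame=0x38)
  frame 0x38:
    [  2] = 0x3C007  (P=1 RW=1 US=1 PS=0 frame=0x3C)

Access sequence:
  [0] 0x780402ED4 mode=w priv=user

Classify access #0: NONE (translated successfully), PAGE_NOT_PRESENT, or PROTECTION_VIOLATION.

Walk each access:
#0 VA=0x780402ED4 (w,user):
  lvl0: tbl 0x34, slot 30 ⇒ 0x35007 (P1/RW1/US1/PS0)
  lvl1: tbl 0x35, slot 2 ⇒ 0x38007 (P1/RW1/US1/PS0)
  lvl2: tbl 0x38, slot 2 ⇒ 0x3C007 (P1/RW1/US1/PS0)
  ⇒ phys 0x3CED4  [3 reads]

Access #0 fault: NONE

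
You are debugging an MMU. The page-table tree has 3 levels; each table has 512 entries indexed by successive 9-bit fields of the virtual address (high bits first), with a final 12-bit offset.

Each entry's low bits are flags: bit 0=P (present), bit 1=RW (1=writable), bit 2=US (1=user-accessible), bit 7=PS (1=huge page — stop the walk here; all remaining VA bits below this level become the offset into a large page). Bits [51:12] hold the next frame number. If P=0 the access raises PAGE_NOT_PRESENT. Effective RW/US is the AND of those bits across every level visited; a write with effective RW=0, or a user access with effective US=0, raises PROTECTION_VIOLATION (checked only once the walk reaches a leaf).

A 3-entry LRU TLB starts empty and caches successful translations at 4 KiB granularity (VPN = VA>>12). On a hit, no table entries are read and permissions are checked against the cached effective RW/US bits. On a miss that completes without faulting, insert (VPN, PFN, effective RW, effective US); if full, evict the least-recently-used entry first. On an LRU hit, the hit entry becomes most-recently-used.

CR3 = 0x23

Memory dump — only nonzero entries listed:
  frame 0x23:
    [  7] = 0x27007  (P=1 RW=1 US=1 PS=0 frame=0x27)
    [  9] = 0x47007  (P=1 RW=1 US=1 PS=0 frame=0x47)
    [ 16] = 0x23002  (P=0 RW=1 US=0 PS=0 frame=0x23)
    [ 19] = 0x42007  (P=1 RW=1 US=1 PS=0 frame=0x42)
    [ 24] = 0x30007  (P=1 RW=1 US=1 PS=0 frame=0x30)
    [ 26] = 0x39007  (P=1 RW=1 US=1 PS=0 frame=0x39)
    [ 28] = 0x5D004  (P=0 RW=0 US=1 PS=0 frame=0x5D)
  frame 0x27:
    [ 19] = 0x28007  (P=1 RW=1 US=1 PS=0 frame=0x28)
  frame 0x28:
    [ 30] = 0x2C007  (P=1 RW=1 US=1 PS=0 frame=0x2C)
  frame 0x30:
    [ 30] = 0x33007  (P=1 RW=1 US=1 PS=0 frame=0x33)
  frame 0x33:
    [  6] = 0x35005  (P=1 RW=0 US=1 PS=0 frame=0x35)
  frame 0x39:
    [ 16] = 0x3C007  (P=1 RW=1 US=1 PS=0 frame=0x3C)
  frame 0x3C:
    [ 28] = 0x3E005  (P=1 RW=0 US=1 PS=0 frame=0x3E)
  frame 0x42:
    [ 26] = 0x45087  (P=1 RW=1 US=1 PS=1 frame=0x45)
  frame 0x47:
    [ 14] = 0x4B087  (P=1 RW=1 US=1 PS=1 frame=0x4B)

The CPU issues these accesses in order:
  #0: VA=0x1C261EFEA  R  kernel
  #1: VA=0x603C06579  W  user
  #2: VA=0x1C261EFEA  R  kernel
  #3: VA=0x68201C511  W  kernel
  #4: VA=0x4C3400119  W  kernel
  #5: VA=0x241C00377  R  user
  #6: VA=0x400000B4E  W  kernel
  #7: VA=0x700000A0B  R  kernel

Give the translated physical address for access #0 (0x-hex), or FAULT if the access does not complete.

Trace:
#0 VA=0x1C261EFEA (r,kernel):
  [0] read 0x23 idx=7: raw=0x27007 flags P=1 W=1 U=1 S=0
  [1] read 0x27 idx=19: raw=0x28007 flags P=1 W=1 U=1 S=0
  [2] read 0x28 idx=30: raw=0x2C007 flags P=1 W=1 U=1 S=0
  → PA=0x2CFEA  (3 entries read)
#1 VA=0x603C06579 (w,user):
  [0] read 0x23 idx=24: raw=0x30007 flags P=1 W=1 U=1 S=0
  [1] read 0x30 idx=30: raw=0x33007 flags P=1 W=1 U=1 S=0
  [2] read 0x33 idx=6: raw=0x35005 flags P=1 W=0 U=1 S=0
  ✗ PROTECTION_VIOLATION  [3 reads]
#2 VA=0x1C261EFEA (r,kernel):
  TLB hit vpn=0x1C261E → PA=0x2CFEA
#3 VA=0x68201C511 (w,kernel):
  [0] read 0x23 idx=26: raw=0x39007 flags P=1 W=1 U=1 S=0
  [1] read 0x39 idx=16: raw=0x3C007 flags P=1 W=1 U=1 S=0
  [2] read 0x3C idx=28: raw=0x3E005 flags P=1 W=0 U=1 S=0
  ✗ PROTECTION_VIOLATION  [3 reads]
#4 VA=0x4C3400119 (w,kernel):
  [0] read 0x23 idx=19: raw=0x42007 flags P=1 W=1 U=1 S=0
  [1] read 0x42 idx=26: raw=0x45087 flags P=1 W=1 U=1 S=1
  → PA=0x45119 (huge @L1)  (2 entries read)
#5 VA=0x241C00377 (r,user):
  [0] read 0x23 idx=9: raw=0x47007 flags P=1 W=1 U=1 S=0
  [1] read 0x47 idx=14: raw=0x4B087 flags P=1 W=1 U=1 S=1
  → PA=0x4B377 (huge @L1)  (2 entries read)
#6 VA=0x400000B4E (w,kernel):
  [0] read 0x23 idx=16: raw=0x23002 flags P=0 W=1 U=0 S=0
  ✗ PAGE_NOT_PRESENT  [1 reads]
#7 VA=0x700000A0B (r,kernel):
  [0] read 0x23 idx=28: raw=0x5D004 flags P=0 W=0 U=1 S=0
  ✗ PAGE_NOT_PRESENT  [1 reads]

Access #0 PA: 0x2CFEA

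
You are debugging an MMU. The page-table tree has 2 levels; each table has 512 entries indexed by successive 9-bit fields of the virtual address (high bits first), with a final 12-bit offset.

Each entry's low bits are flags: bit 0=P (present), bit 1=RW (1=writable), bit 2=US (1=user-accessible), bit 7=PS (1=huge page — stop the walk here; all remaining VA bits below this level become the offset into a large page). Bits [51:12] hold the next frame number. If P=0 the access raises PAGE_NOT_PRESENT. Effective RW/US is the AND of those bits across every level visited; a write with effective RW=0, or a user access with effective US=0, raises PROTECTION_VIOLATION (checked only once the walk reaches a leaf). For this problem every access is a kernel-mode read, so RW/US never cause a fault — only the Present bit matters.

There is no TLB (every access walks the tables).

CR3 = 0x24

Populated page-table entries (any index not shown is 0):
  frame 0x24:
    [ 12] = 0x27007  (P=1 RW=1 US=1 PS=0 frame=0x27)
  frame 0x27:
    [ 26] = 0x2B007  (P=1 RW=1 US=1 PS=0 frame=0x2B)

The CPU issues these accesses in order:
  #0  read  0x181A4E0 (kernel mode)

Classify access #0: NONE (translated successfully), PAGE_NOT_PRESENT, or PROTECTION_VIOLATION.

Trace:
#0 VA=0x181A4E0 (r,kernel):
  L0 @0x24[12] → 0x27007  P=1,RW=1,US=1,PS=0
  L1 @0x27[26] → 0x2B007  P=1,RW=1,US=1,PS=0
  ✓ 0x2B4E0  — 2 lookups

Access #0 fault: NONE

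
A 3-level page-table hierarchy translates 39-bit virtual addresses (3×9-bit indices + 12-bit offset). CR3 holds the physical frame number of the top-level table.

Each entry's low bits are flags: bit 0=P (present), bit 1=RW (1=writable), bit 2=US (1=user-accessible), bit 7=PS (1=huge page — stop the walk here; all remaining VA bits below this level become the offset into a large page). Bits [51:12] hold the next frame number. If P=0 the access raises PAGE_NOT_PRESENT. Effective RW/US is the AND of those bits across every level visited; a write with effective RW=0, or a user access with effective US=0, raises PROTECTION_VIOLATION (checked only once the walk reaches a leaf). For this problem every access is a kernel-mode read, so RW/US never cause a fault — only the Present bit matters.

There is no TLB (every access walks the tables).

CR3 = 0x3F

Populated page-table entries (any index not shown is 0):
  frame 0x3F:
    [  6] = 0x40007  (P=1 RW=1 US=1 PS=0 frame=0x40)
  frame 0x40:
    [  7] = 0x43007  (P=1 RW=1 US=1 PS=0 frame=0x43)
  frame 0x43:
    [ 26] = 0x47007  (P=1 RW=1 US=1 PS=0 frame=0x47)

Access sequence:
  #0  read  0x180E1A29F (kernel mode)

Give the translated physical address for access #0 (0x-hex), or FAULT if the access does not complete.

Walk each access:
#0 VA=0x180E1A29F (r,kernel):
  L0 @0x3F[6] → 0x40007  P=1,RW=1,US=1,PS=0
  L1 @0x40[7] → 0x43007  P=1,RW=1,US=1,PS=0
  L2 @0x43[26] → 0x47007  P=1,RW=1,US=1,PS=0
  ⇒ phys 0x4729F  [3 reads]

Access #0 PA: 0x4729F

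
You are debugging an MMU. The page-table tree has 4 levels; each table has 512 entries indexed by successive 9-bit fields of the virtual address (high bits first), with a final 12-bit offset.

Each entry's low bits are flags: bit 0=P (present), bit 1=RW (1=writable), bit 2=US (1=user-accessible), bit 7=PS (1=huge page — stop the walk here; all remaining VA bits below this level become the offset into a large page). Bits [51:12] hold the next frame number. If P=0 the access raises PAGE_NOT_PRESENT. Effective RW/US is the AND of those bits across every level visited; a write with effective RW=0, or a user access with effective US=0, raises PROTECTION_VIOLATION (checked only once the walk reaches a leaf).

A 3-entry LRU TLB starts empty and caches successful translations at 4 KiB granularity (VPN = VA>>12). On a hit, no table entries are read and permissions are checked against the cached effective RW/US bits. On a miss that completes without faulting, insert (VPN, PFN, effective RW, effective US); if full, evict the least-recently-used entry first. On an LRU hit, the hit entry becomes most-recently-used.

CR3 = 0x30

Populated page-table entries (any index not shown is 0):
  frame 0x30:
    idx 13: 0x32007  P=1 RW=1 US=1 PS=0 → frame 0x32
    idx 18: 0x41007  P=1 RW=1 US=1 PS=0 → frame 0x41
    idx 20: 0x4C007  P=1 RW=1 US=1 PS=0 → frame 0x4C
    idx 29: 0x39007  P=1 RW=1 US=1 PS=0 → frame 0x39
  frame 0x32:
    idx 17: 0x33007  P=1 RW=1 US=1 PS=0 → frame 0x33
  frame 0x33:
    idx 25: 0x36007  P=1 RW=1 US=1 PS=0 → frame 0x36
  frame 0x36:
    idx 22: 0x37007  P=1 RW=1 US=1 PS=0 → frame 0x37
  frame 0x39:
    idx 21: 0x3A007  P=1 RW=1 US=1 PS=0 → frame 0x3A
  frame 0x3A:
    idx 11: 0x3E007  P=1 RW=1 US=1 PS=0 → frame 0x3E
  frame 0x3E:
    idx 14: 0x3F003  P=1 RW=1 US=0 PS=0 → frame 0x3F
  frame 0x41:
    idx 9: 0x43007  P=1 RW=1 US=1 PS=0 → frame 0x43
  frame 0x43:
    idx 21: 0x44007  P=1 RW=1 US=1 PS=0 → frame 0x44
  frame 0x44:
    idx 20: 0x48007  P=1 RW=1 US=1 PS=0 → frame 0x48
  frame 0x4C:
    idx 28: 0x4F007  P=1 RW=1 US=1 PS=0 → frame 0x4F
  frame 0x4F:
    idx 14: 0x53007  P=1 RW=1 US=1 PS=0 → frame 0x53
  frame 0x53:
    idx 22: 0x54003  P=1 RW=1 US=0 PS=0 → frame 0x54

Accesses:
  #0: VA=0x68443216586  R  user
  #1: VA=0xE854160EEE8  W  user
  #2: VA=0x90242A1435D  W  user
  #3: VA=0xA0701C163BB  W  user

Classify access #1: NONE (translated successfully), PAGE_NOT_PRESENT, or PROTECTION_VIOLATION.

Walk each access:
#0 VA=0x68443216586 (r,user):
  L0 @0x30[13] → 0x32007  P=1,RW=1,US=1,PS=0
  L1 @0x32[17] → 0x33007  P=1,RW=1,US=1,PS=0
  L2 @0x33[25] → 0x36007  P=1,RW=1,US=1,PS=0
  L3 @0x36[22] → 0x37007  P=1,RW=1,US=1,PS=0
  ✓ 0x37586  — 4 lookups
#1 VA=0xE854160EEE8 (w,user):
  L0 @0x30[29] → 0x39007  P=1,RW=1,US=1,PS=0
  L1 @0x39[21] → 0x3A007  P=1,RW=1,US=1,PS=0
  L2 @0x3A[11] → 0x3E007  P=1,RW=1,US=1,PS=0
  L3 @0x3E[14] → 0x3F003  P=1,RW=1,US=0,PS=0
  ✗ PROTECTION_VIOLATION  [4 reads]
#2 VA=0x90242A1435D (w,user):
  L0 @0x30[18] → 0x41007  P=1,RW=1,US=1,PS=0
  L1 @0x41[9] → 0x43007  P=1,RW=1,US=1,PS=0
  L2 @0x43[21] → 0x44007  P=1,RW=1,US=1,PS=0
  L3 @0x44[20] → 0x48007  P=1,RW=1,US=1,PS=0
  ✓ 0x4835D  — 4 lookups
#3 VA=0xA0701C163BB (w,user):
  L0 @0x30[20] → 0x4C007  P=1,RW=1,US=1,PS=0
  L1 @0x4C[28] → 0x4F007  P=1,RW=1,US=1,PS=0
  L2 @0x4F[14] → 0x53007  P=1,RW=1,US=1,PS=0
  L3 @0x53[22] → 0x54003  P=1,RW=1,US=0,PS=0
  ✗ PROTECTION_VIOLATION  [4 reads]

Access #1 fault: PROTECTION_VIOLATION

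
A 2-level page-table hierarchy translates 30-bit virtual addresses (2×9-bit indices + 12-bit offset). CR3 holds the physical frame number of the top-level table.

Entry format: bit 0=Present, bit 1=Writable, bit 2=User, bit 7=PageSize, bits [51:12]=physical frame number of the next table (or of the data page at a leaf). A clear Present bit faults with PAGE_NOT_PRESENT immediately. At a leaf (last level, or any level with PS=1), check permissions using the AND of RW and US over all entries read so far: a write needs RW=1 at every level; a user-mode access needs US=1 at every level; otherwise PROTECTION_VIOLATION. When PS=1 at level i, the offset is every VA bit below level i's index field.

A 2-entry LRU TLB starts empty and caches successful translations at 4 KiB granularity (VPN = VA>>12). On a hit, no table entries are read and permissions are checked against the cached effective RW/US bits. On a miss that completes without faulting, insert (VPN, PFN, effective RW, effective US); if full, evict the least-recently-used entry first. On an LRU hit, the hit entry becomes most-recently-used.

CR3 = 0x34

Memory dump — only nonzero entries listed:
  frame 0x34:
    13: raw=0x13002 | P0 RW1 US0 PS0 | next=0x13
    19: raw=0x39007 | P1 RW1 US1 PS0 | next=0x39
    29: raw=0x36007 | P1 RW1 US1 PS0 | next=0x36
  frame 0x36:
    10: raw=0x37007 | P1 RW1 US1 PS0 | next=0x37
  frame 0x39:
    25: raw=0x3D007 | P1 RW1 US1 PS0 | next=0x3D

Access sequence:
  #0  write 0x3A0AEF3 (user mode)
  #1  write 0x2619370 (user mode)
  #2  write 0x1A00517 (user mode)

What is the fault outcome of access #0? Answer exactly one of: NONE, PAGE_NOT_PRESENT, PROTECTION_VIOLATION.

Per-access translation:
#0 VA=0x3A0AEF3 (w,user):
  [0] read 0x34 idx=29: raw=0x36007 flags P=1 W=1 U=1 S=0
  [1] read 0x36 idx=10: raw=0x37007 flags P=1 W=1 U=1 S=0
  ⇒ phys 0x37EF3  [2 reads]
#1 VA=0x2619370 (w,user):
  [0] read 0x34 idx=19: raw=0x39007 flags P=1 W=1 U=1 S=0
  [1] read 0x39 idx=25: raw=0x3D007 flags P=1 W=1 U=1 S=0
  ⇒ phys 0x3D370  [2 reads]
#2 VA=0x1A00517 (w,user):
  [0] read 0x34 idx=13: raw=0x13002 flags P=0 W=1 U=0 S=0
  → PAGE_NOT_PRESENT  (1 entries read)

Access #0 fault: NONE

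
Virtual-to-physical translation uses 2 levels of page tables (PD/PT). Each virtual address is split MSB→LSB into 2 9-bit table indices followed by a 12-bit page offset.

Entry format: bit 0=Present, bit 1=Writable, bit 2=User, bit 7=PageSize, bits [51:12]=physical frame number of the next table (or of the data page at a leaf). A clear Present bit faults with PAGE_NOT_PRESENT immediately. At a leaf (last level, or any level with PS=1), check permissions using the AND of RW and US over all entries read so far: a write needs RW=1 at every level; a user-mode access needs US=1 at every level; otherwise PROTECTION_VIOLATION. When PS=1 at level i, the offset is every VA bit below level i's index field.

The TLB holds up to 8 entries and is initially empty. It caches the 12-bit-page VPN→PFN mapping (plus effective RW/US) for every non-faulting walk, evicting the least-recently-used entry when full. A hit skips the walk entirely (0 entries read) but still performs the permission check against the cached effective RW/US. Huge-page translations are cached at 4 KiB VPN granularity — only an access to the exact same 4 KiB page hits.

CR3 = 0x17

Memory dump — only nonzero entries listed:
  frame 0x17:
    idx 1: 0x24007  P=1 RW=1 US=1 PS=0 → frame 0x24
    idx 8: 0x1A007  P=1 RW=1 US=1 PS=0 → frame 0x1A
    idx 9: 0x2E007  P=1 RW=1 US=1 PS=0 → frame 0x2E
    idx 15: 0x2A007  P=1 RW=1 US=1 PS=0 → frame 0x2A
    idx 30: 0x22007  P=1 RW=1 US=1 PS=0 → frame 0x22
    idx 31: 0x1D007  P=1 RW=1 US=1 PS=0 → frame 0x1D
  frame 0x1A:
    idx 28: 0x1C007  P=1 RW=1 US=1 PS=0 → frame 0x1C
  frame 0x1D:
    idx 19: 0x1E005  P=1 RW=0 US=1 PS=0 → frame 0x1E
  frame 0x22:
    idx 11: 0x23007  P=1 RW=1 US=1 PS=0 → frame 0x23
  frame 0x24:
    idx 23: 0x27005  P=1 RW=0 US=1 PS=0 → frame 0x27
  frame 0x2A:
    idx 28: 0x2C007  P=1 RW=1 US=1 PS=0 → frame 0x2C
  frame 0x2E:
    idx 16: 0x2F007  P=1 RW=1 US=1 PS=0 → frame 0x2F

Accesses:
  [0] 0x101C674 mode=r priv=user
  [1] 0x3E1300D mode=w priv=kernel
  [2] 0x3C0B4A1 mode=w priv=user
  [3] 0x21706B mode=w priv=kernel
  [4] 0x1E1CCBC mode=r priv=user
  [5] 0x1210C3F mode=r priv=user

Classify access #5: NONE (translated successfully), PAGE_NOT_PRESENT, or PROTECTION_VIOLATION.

Walk each access:
#0 VA=0x101C674 (r,user):
  [0] read 0x17 idx=8: raw=0x1A007 flags P=1 W=1 U=1 S=0
  [1] read 0x1A idx=28: raw=0x1C007 flags P=1 W=1 U=1 S=0
  → PA=0x1C674  (2 entries read)
#1 VA=0x3E1300D (w,kernel):
  [0] read 0x17 idx=31: raw=0x1D007 flags P=1 W=1 U=1 S=0
  [1] read 0x1D idx=19: raw=0x1E005 flags P=1 W=0 U=1 S=0
  ⇒ fault: PROTECTION_VIOLATION  — 2 lookups
#2 VA=0x3C0B4A1 (w,user):
  [0] read 0x17 idx=30: raw=0x22007 flags P=1 W=1 U=1 S=0
  [1] read 0x22 idx=11: raw=0x23007 flags P=1 W=1 U=1 S=0
  → PA=0x234A1  (2 entries read)
#3 VA=0x21706B (w,kernel):
  [0] read 0x17 idx=1: raw=0x24007 flags P=1 W=1 U=1 S=0
  [1] read 0x24 idx=23: raw=0x27005 flags P=1 W=0 U=1 S=0
  ⇒ fault: PROTECTION_VIOLATION  — 2 lookups
#4 VA=0x1E1CCBC (r,user):
  [0] read 0x17 idx=15: raw=0x2A007 flags P=1 W=1 U=1 S=0
  [1] read 0x2A idx=28: raw=0x2C007 flags P=1 W=1 U=1 S=0
  → PA=0x2CCBC  (2 entries read)
#5 VA=0x1210C3F (r,user):
  [0] read 0x17 idx=9: raw=0x2E007 flags P=1 W=1 U=1 S=0
  [1] read 0x2E idx=16: raw=0x2F007 flags P=1 W=1 U=1 S=0
  → PA=0x2FC3F  (2 entries read)

Access #5 fault: NONE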